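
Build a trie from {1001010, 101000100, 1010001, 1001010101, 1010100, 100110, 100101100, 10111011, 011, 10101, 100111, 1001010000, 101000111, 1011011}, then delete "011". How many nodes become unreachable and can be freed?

Walk "011" from the leaf back toward the root, removing each node that no remaining word uses.
No other word shares any prefix with "011", so all 3 of its nodes go.
Nodes removed: 3

3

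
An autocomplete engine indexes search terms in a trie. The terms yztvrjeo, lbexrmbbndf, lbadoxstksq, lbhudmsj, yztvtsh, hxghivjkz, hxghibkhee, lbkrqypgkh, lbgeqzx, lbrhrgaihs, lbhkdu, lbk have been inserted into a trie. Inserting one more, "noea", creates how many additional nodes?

4

Nothing in the trie begins with "n"; the whole of "noea" is new.
4 − 0 = 4 new nodes.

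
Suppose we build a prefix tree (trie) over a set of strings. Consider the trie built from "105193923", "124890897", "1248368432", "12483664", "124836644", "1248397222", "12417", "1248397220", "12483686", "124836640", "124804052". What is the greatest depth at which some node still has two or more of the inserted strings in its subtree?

9

Look for the deepest trie node that still has at least two words in its subtree.
e.g. "1248397220" and "1248397222" share the prefix "124839722" of length 9; no pair shares a longer one.
Longest shared-prefix length: 9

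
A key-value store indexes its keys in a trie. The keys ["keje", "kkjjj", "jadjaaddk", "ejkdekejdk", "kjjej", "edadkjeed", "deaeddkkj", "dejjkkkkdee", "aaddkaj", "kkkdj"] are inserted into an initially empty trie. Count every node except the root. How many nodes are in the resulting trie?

67

Count nodes per top-level branch (shared prefixes stored once):
  'a'-branch (aaddkaj): 7 nodes
  'd'-branch (deaeddkkj, dejjkkkkdee): 18 nodes
  'e'-branch (edadkjeed, ejkdekejdk): 18 nodes
  'j'-branch (jadjaaddk): 9 nodes
  'k'-branch (keje, kjjej, kkjjj, kkkdj): 15 nodes
Sum: 67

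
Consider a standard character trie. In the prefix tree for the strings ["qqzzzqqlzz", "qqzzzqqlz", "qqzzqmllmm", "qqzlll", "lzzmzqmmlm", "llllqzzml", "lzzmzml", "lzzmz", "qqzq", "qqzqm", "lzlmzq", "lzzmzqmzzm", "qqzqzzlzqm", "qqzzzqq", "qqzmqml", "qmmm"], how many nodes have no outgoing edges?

12

Leaves are exactly the stored words that no other stored word extends.
Those words: "llllqzzml", "lzlmzq", "lzzmzml", "lzzmzqmmlm", "lzzmzqmzzm", "qmmm", "qqzlll", "qqzmqml", "qqzqm", "qqzqzzlzqm", "qqzzqmllmm", "qqzzzqqlzz"
Leaf count: 12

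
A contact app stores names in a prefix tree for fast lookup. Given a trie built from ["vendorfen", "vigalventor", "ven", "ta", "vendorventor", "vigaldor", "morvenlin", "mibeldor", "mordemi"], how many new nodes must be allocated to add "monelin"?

5

The longest prefix of "monelin" already in the trie is "mo" (length 2).
So 7 − 2 = 5 new nodes.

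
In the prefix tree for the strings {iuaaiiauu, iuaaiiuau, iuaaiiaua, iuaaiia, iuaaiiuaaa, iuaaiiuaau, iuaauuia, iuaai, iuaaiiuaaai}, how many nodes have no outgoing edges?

6

A leaf is a node with no children — equivalently, the end of a word that is not a proper prefix of any other stored word.
Those words: "iuaaiiaua", "iuaaiiauu", "iuaaiiuaaai", "iuaaiiuaau", "iuaaiiuau", "iuaauuia"
Leaf count: 6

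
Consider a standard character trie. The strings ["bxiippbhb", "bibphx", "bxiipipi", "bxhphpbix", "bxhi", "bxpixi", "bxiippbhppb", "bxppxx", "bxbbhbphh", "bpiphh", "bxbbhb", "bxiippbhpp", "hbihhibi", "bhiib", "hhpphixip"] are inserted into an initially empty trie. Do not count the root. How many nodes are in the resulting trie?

67

For each word, the new-node count is its length minus the longest prefix already in the trie:
  "bxiippbhb" → 9 new (b, x, i, i, p, p, b, h, b)
  "bibphx" → prefix "b" already present; 5 new (i, b, p, h, x)
  "bxiipipi" → prefix "bxiip" already present; 3 new (i, p, i)
  "bxhphpbix" → prefix "bx" already present; 7 new (h, p, h, p, b, i, x)
  "bxhi" → prefix "bxh" already present; 1 new (i)
  "bxpixi" → prefix "bx" already present; 4 new (p, i, x, i)
  "bxiippbhppb" → prefix "bxiippbh" already present; 3 new (p, p, b)
  "bxppxx" → prefix "bxp" already present; 3 new (p, x, x)
  "bxbbhbphh" → prefix "bx" already present; 7 new (b, b, h, b, p, h, h)
  "bpiphh" → prefix "b" already present; 5 new (p, i, p, h, h)
  "bxbbhb" → prefix "bxbbhb" already present; 0 new (none)
  "bxiippbhpp" → prefix "bxiippbhpp" already present; 0 new (none)
  "hbihhibi" → 8 new (h, b, i, h, h, i, b, i)
  "bhiib" → prefix "b" already present; 4 new (h, i, i, b)
  "hhpphixip" → prefix "h" already present; 8 new (h, p, p, h, i, x, i, p)
Total nodes = 9 + 5 + 3 + 7 + 1 + 4 + 3 + 3 + 7 + 5 + 0 + 0 + 8 + 4 + 8 = 67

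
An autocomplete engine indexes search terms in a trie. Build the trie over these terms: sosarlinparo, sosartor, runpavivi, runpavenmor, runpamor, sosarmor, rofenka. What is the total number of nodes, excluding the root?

For each word, the new-node count is its length minus the longest prefix already in the trie:
  "sosarlinparo" → 12 new (s, o, s, a, r, l, i, n, p, a, r, o)
  "sosartor" → prefix "sosar" already present; 3 new (t, o, r)
  "runpavivi" → 9 new (r, u, n, p, a, v, i, v, i)
  "runpavenmor" → prefix "runpav" already present; 5 new (e, n, m, o, r)
  "runpamor" → prefix "runpa" already present; 3 new (m, o, r)
  "sosarmor" → prefix "sosar" already present; 3 new (m, o, r)
  "rofenka" → prefix "r" already present; 6 new (o, f, e, n, k, a)
Total nodes = 12 + 3 + 9 + 5 + 3 + 3 + 6 = 41

41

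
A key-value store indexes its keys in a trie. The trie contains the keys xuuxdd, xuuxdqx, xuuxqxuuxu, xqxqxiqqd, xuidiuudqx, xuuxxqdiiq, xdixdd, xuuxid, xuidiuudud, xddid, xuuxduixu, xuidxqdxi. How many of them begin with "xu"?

Filter for entries beginning with "xu":
Matches: "xuidiuudqx", "xuidiuudud", "xuidxqdxi", "xuuxdd", "xuuxdqx", "xuuxduixu", "xuuxid", "xuuxqxuuxu", "xuuxxqdiiq"
Count: 9

9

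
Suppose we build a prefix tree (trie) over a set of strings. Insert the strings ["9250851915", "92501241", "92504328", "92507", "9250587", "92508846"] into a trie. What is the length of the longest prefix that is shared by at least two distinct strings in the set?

The deepest shared node is where two words last agree before diverging.
e.g. "9250851915" and "92508846" share the prefix "92508" of length 5; no pair shares a longer one.
Longest shared-prefix length: 5

5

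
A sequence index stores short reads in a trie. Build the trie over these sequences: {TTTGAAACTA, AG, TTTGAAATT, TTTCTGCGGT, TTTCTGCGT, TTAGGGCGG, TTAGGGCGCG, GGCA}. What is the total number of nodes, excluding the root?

Trace insertions, counting only characters that open a new branch:
  "TTTGAAACTA" → 10 new (T, T, T, G, A, A, A, C, T, A)
  "AG" → 2 new (A, G)
  "TTTGAAATT" → prefix "TTTGAAA" already present; 2 new (T, T)
  "TTTCTGCGGT" → prefix "TTT" already present; 7 new (C, T, G, C, G, G, T)
  "TTTCTGCGT" → prefix "TTTCTGCG" already present; 1 new (T)
  "TTAGGGCGG" → prefix "TT" already present; 7 new (A, G, G, G, C, G, G)
  "TTAGGGCGCG" → prefix "TTAGGGCG" already present; 2 new (C, G)
  "GGCA" → 4 new (G, G, C, A)
Total nodes = 10 + 2 + 2 + 7 + 1 + 7 + 2 + 4 = 35

35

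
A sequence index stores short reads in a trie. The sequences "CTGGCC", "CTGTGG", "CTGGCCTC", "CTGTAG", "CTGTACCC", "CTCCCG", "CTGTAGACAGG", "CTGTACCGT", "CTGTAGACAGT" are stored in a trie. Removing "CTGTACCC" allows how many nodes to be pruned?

After clearing the end-marker at "CTGTACCC", prune upward until reaching a node still needed by another word.
The suffix "C" (1 node) is used only by "CTGTACCC"; the node for "CTGTACC" still has the child "G", so pruning stops there.
Nodes removed: 1

1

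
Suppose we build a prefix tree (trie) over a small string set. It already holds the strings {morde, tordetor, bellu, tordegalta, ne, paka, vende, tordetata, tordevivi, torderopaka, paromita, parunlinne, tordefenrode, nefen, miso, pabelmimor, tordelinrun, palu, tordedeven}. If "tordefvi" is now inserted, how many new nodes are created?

2

"tordef" is already a path in the trie; the remaining "vi" must be added.
New nodes needed: |"tordefvi"| − 6 = 8 − 6 = 2.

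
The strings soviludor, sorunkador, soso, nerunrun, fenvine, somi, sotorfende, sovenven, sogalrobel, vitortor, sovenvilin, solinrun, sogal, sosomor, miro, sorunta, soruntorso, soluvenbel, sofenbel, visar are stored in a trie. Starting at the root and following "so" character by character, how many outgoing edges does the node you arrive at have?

The children of the "so" node are the distinct next characters among strings starting with "so".
Distinct next characters after "so": f, g, l, m, r, s, t, v.
That node has 8 child edges.

8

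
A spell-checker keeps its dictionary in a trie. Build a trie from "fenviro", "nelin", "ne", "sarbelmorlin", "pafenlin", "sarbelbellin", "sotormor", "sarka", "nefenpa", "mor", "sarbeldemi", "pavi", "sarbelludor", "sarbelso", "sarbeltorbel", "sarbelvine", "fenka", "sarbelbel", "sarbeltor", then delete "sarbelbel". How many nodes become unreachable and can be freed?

A node on "sarbelbel"'s path can go only if nothing else ends at it or branches off below it.
Every node on "sarbelbel" is still needed (e.g. by "sarbelbellin"), so nothing is freed.
Nodes removed: 0

0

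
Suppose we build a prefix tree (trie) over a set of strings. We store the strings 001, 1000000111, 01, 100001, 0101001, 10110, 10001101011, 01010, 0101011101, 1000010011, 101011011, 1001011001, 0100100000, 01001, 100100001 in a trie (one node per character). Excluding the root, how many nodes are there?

63

For each word, the new-node count is its length minus the longest prefix already in the trie:
  "001" → 3 new (0, 0, 1)
  "1000000111" → 10 new (1, 0, 0, 0, 0, 0, 0, 1, 1, 1)
  "01" → prefix "0" already present; 1 new (1)
  "100001" → prefix "10000" already present; 1 new (1)
  "0101001" → prefix "01" already present; 5 new (0, 1, 0, 0, 1)
  "10110" → prefix "10" already present; 3 new (1, 1, 0)
  "10001101011" → prefix "1000" already present; 7 new (1, 1, 0, 1, 0, 1, 1)
  "01010" → prefix "01010" already present; 0 new (none)
  "0101011101" → prefix "01010" already present; 5 new (1, 1, 1, 0, 1)
  "1000010011" → prefix "100001" already present; 4 new (0, 0, 1, 1)
  "101011011" → prefix "101" already present; 6 new (0, 1, 1, 0, 1, 1)
  "1001011001" → prefix "100" already present; 7 new (1, 0, 1, 1, 0, 0, 1)
  "0100100000" → prefix "010" already present; 7 new (0, 1, 0, 0, 0, 0, 0)
  "01001" → prefix "01001" already present; 0 new (none)
  "100100001" → prefix "10010" already present; 4 new (0, 0, 0, 1)
Total nodes = 3 + 10 + 1 + 1 + 5 + 3 + 7 + 0 + 5 + 4 + 6 + 7 + 7 + 0 + 4 = 63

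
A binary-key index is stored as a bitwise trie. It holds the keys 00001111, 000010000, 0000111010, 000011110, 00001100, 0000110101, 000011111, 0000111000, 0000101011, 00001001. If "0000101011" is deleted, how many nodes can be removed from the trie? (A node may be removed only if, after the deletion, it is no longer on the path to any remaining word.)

A node on "0000101011"'s path can go only if nothing else ends at it or branches off below it.
The suffix "1011" (4 nodes) is used only by "0000101011"; the node for "000010" still has the child "0", so pruning stops there.
Nodes removed: 4

4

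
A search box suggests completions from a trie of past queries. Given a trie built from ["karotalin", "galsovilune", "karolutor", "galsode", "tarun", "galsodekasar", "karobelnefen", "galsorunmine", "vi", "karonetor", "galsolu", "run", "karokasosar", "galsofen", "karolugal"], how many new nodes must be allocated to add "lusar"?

No existing word starts with "l", so every character of "lusar" needs a new node.
5 − 0 = 5 new nodes.

5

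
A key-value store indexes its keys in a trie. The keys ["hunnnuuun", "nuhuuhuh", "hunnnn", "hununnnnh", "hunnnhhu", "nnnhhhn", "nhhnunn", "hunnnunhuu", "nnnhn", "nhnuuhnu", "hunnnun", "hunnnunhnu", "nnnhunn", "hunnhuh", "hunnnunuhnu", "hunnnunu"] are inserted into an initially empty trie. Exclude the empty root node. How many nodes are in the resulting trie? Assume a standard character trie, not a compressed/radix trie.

62

For each word, the new-node count is its length minus the longest prefix already in the trie:
  "hunnnuuun" → 9 new (h, u, n, n, n, u, u, u, n)
  "nuhuuhuh" → 8 new (n, u, h, u, u, h, u, h)
  "hunnnn" → prefix "hunnn" already present; 1 new (n)
  "hununnnnh" → prefix "hun" already present; 6 new (u, n, n, n, n, h)
  "hunnnhhu" → prefix "hunnn" already present; 3 new (h, h, u)
  "nnnhhhn" → prefix "n" already present; 6 new (n, n, h, h, h, n)
  "nhhnunn" → prefix "n" already present; 6 new (h, h, n, u, n, n)
  "hunnnunhuu" → prefix "hunnnu" already present; 4 new (n, h, u, u)
  "nnnhn" → prefix "nnnh" already present; 1 new (n)
  "nhnuuhnu" → prefix "nh" already present; 6 new (n, u, u, h, n, u)
  "hunnnun" → prefix "hunnnun" already present; 0 new (none)
  "hunnnunhnu" → prefix "hunnnunh" already present; 2 new (n, u)
  "nnnhunn" → prefix "nnnh" already present; 3 new (u, n, n)
  "hunnhuh" → prefix "hunn" already present; 3 new (h, u, h)
  "hunnnunuhnu" → prefix "hunnnun" already present; 4 new (u, h, n, u)
  "hunnnunu" → prefix "hunnnunu" already present; 0 new (none)
Total nodes = 9 + 8 + 1 + 6 + 3 + 6 + 6 + 4 + 1 + 6 + 0 + 2 + 3 + 3 + 4 + 0 = 62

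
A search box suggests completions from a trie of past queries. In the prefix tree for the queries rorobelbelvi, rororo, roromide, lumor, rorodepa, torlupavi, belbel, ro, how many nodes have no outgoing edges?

7

A leaf is a node with no children — equivalently, the end of a word that is not a proper prefix of any other stored word.
Those words: "belbel", "lumor", "rorobelbelvi", "rorodepa", "roromide", "rororo", "torlupavi"
Leaf count: 7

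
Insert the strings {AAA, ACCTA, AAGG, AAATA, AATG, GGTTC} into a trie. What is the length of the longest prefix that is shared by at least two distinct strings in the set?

3

Equivalently: take the maximum, over all pairs, of their longest common prefix length.
e.g. "AAA" and "AAATA" share the prefix "AAA" of length 3; no pair shares a longer one.
Longest shared-prefix length: 3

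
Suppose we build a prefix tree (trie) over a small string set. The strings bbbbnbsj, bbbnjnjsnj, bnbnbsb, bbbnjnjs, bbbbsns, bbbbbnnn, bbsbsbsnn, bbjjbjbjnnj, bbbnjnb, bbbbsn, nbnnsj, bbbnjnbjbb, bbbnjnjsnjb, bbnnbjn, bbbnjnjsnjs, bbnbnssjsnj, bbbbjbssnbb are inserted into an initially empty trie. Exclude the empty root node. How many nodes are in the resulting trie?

76

Insert word by word; a character creates a node only if that edge doesn't already exist:
  "bbbbnbsj" → 8 new (b, b, b, b, n, b, s, j)
  "bbbnjnjsnj" → prefix "bbb" already present; 7 new (n, j, n, j, s, n, j)
  "bnbnbsb" → prefix "b" already present; 6 new (n, b, n, b, s, b)
  "bbbnjnjs" → prefix "bbbnjnjs" already present; 0 new (none)
  "bbbbsns" → prefix "bbbb" already present; 3 new (s, n, s)
  "bbbbbnnn" → prefix "bbbb" already present; 4 new (b, n, n, n)
  "bbsbsbsnn" → prefix "bb" already present; 7 new (s, b, s, b, s, n, n)
  "bbjjbjbjnnj" → prefix "bb" already present; 9 new (j, j, b, j, b, j, n, n, j)
  "bbbnjnb" → prefix "bbbnjn" already present; 1 new (b)
  "bbbbsn" → prefix "bbbbsn" already present; 0 new (none)
  "nbnnsj" → 6 new (n, b, n, n, s, j)
  "bbbnjnbjbb" → prefix "bbbnjnb" already present; 3 new (j, b, b)
  "bbbnjnjsnjb" → prefix "bbbnjnjsnj" already present; 1 new (b)
  "bbnnbjn" → prefix "bb" already present; 5 new (n, n, b, j, n)
  "bbbnjnjsnjs" → prefix "bbbnjnjsnj" already present; 1 new (s)
  "bbnbnssjsnj" → prefix "bbn" already present; 8 new (b, n, s, s, j, s, n, j)
  "bbbbjbssnbb" → prefix "bbbb" already present; 7 new (j, b, s, s, n, b, b)
Total nodes = 8 + 7 + 6 + 0 + 3 + 4 + 7 + 9 + 1 + 0 + 6 + 3 + 1 + 5 + 1 + 8 + 7 = 76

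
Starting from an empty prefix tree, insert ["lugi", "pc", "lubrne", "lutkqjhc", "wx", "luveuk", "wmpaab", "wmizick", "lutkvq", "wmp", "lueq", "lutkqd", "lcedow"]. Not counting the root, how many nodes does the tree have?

42

For each word, the new-node count is its length minus the longest prefix already in the trie:
  "lugi" → 4 new (l, u, g, i)
  "pc" → 2 new (p, c)
  "lubrne" → prefix "lu" already present; 4 new (b, r, n, e)
  "lutkqjhc" → prefix "lu" already present; 6 new (t, k, q, j, h, c)
  "wx" → 2 new (w, x)
  "luveuk" → prefix "lu" already present; 4 new (v, e, u, k)
  "wmpaab" → prefix "w" already present; 5 new (m, p, a, a, b)
  "wmizick" → prefix "wm" already present; 5 new (i, z, i, c, k)
  "lutkvq" → prefix "lutk" already present; 2 new (v, q)
  "wmp" → prefix "wmp" already present; 0 new (none)
  "lueq" → prefix "lu" already present; 2 new (e, q)
  "lutkqd" → prefix "lutkq" already present; 1 new (d)
  "lcedow" → prefix "l" already present; 5 new (c, e, d, o, w)
Total nodes = 4 + 2 + 4 + 6 + 2 + 4 + 5 + 5 + 2 + 0 + 2 + 1 + 5 = 42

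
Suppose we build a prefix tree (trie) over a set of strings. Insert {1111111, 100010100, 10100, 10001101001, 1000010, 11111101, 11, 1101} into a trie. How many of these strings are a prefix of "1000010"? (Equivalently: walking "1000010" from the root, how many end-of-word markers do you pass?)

1

Check each prefix of "1000010" against the stored set — each match is an end-marker on the path.
Prefixes of the query that are stored words: "1000010"
Count: 1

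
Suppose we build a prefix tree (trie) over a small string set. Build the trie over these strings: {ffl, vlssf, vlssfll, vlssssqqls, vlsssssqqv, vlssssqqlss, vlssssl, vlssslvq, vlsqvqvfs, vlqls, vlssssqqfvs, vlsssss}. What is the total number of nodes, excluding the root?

37

Trace insertions, counting only characters that open a new branch:
  "ffl" → 3 new (f, f, l)
  "vlssf" → 5 new (v, l, s, s, f)
  "vlssfll" → prefix "vlssf" already present; 2 new (l, l)
  "vlssssqqls" → prefix "vlss" already present; 6 new (s, s, q, q, l, s)
  "vlsssssqqv" → prefix "vlssss" already present; 4 new (s, q, q, v)
  "vlssssqqlss" → prefix "vlssssqqls" already present; 1 new (s)
  "vlssssl" → prefix "vlssss" already present; 1 new (l)
  "vlssslvq" → prefix "vlsss" already present; 3 new (l, v, q)
  "vlsqvqvfs" → prefix "vls" already present; 6 new (q, v, q, v, f, s)
  "vlqls" → prefix "vl" already present; 3 new (q, l, s)
  "vlssssqqfvs" → prefix "vlssssqq" already present; 3 new (f, v, s)
  "vlsssss" → prefix "vlsssss" already present; 0 new (none)
Total nodes = 3 + 5 + 2 + 6 + 4 + 1 + 1 + 3 + 6 + 3 + 3 + 0 = 37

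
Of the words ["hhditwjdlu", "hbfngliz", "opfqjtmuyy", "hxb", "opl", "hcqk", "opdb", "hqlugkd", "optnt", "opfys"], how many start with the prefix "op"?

Traverse to the node for "op", then collect every word in that subtree.
Matches: "opdb", "opfqjtmuyy", "opfys", "opl", "optnt"
Count: 5

5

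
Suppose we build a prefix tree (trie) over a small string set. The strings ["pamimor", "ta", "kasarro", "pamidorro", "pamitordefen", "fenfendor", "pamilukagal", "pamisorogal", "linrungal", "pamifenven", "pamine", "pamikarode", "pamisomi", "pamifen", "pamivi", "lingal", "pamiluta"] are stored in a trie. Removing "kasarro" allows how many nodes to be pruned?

A node on "kasarro"'s path can go only if nothing else ends at it or branches off below it.
No other word shares any prefix with "kasarro", so all 7 of its nodes go.
Nodes removed: 7

7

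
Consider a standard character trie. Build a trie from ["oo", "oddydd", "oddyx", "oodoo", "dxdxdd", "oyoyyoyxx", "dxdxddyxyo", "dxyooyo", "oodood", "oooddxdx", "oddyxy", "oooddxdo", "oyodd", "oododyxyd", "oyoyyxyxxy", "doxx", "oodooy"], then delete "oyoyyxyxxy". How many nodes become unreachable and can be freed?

After clearing the end-marker at "oyoyyxyxxy", prune upward until reaching a node still needed by another word.
The suffix "xyxxy" (5 nodes) is used only by "oyoyyxyxxy"; the node for "oyoyy" still has the child "o", so pruning stops there.
Nodes removed: 5

5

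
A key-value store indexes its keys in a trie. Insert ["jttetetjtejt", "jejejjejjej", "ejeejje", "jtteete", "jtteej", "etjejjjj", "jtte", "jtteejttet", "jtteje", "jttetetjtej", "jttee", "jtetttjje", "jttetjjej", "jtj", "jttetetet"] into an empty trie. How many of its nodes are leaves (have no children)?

A leaf is a node with no children — equivalently, the end of a word that is not a proper prefix of any other stored word.
Those words: "ejeejje", "etjejjjj", "jejejjejjej", "jtetttjje", "jtj", "jtteejttet", "jtteete", "jtteje", "jttetetet", "jttetetjtejt", "jttetjjej"
Leaf count: 11

11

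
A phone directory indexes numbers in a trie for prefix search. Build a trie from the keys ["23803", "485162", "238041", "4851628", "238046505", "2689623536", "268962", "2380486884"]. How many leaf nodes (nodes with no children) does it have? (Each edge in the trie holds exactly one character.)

A leaf is a node with no children — equivalently, the end of a word that is not a proper prefix of any other stored word.
Those words: "23803", "238041", "238046505", "2380486884", "2689623536", "4851628"
Leaf count: 6

6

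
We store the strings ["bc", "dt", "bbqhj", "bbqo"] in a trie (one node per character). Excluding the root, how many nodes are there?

9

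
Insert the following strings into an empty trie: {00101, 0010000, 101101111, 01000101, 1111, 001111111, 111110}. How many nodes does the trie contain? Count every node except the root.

35

Trie structure (* marks end of a word):
(root)
├─ 0
│  ├─ 0
│  │  └─ 1
│  │     ├─ 0
│  │     │  ├─ 0
│  │     │  │  └─ 0
│  │     │  │     └─ 0 *
│  │     │  └─ 1 *
│  │     └─ 1
│  │        └─ 1
│  │           └─ 1
│  │              └─ 1
│  │                 └─ 1
│  │                    └─ 1 *
│  └─ 1
│     └─ 0
│        └─ 0
│           └─ 0
│              └─ 1
│                 └─ 0
│                    └─ 1 *
└─ 1
   ├─ 0
   │  └─ 1
   │     └─ 1
   │        └─ 0
   │           └─ 1
   │              └─ 1
   │                 └─ 1
   │                    └─ 1 *
   └─ 1
      └─ 1
         └─ 1 *
            └─ 1
               └─ 0 *
Counting every labelled node above: 35.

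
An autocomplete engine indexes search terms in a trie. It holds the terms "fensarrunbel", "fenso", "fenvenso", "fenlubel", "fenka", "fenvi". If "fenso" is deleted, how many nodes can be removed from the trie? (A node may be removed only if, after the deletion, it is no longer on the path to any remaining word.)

1

Walk "fenso" from the leaf back toward the root, removing each node that no remaining word uses.
The suffix "o" (1 node) is used only by "fenso"; the node for "fens" still has the child "a", so pruning stops there.
Nodes removed: 1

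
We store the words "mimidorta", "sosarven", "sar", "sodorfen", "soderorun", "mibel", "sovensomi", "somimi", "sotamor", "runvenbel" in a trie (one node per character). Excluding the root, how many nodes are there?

Count nodes per top-level branch (shared prefixes stored once):
  'm'-branch (mibel, mimidorta): 12 nodes
  'r'-branch (runvenbel): 9 nodes
  's'-branch (sar, soderorun, sodorfen, somimi, sosarven, sotamor, sovensomi): 38 nodes
Sum: 59

59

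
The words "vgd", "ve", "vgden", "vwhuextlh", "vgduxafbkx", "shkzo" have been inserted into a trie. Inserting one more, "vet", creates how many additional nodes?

Walking "vet" from the root, the first 2 characters ("ve") follow existing edges; "t" is the first miss.
Each of the 1 remaining characters creates one node.

1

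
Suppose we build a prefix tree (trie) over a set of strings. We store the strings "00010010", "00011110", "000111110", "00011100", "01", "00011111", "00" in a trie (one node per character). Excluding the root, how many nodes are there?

17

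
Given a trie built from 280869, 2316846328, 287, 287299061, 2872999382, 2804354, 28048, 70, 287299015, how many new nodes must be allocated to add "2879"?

1

Walking "2879" from the root, the first 3 characters ("287") follow existing edges; "9" is the first miss.
So 4 − 3 = 1 new nodes.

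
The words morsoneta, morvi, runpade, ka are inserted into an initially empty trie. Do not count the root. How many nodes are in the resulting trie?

20

Trace insertions, counting only characters that open a new branch:
  "morsoneta" → 9 new (m, o, r, s, o, n, e, t, a)
  "morvi" → prefix "mor" already present; 2 new (v, i)
  "runpade" → 7 new (r, u, n, p, a, d, e)
  "ka" → 2 new (k, a)
Total nodes = 9 + 2 + 7 + 2 = 20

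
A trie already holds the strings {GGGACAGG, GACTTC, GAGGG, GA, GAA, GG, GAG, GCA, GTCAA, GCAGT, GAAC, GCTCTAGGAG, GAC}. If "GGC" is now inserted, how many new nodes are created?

1

Walking "GGC" from the root, the first 2 characters ("GG") follow existing edges; "C" is the first miss.
So 3 − 2 = 1 new nodes.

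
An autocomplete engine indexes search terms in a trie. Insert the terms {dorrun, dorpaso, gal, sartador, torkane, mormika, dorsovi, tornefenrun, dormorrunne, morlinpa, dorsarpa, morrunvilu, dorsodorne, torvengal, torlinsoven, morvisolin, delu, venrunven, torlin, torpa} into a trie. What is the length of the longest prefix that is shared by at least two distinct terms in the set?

6

Look for the deepest trie node that still has at least two words in its subtree.
e.g. "torlin" and "torlinsoven" share the prefix "torlin" of length 6; no pair shares a longer one.
Longest shared-prefix length: 6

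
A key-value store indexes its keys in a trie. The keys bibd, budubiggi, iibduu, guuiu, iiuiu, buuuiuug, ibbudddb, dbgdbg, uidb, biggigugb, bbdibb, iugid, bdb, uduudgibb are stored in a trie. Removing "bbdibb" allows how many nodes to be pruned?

After clearing the end-marker at "bbdibb", prune upward until reaching a node still needed by another word.
The suffix "bdibb" (5 nodes) is used only by "bbdibb"; the node for "b" still has the child "i", so pruning stops there.
Nodes removed: 5

5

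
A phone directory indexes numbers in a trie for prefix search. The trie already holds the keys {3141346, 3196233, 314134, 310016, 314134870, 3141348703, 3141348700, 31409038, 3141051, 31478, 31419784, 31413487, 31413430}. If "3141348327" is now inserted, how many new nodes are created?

"3141348" is already a path in the trie; the remaining "327" must be added.
Each of the 3 remaining characters creates one node.

3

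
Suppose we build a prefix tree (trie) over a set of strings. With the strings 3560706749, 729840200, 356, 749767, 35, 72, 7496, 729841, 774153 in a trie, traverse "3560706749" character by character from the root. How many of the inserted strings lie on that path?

3

Check each prefix of "3560706749" against the stored set — each match is an end-marker on the path.
Prefixes of the query that are stored words: "35", "356", "3560706749"
Count: 3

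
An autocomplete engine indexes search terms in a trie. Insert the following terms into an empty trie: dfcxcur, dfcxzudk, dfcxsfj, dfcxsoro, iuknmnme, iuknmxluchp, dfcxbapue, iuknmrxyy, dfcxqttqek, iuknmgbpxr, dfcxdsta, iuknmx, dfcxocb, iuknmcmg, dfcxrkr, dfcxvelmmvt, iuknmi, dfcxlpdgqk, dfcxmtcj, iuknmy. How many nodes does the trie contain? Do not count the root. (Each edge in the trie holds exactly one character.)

Trace insertions, counting only characters that open a new branch:
  "dfcxcur" → 7 new (d, f, c, x, c, u, r)
  "dfcxzudk" → prefix "dfcx" already present; 4 new (z, u, d, k)
  "dfcxsfj" → prefix "dfcx" already present; 3 new (s, f, j)
  "dfcxsoro" → prefix "dfcxs" already present; 3 new (o, r, o)
  "iuknmnme" → 8 new (i, u, k, n, m, n, m, e)
  "iuknmxluchp" → prefix "iuknm" already present; 6 new (x, l, u, c, h, p)
  "dfcxbapue" → prefix "dfcx" already present; 5 new (b, a, p, u, e)
  "iuknmrxyy" → prefix "iuknm" already present; 4 new (r, x, y, y)
  "dfcxqttqek" → prefix "dfcx" already present; 6 new (q, t, t, q, e, k)
  "iuknmgbpxr" → prefix "iuknm" already present; 5 new (g, b, p, x, r)
  "dfcxdsta" → prefix "dfcx" already present; 4 new (d, s, t, a)
  "iuknmx" → prefix "iuknmx" already present; 0 new (none)
  "dfcxocb" → prefix "dfcx" already present; 3 new (o, c, b)
  "iuknmcmg" → prefix "iuknm" already present; 3 new (c, m, g)
  "dfcxrkr" → prefix "dfcx" already present; 3 new (r, k, r)
  "dfcxvelmmvt" → prefix "dfcx" already present; 7 new (v, e, l, m, m, v, t)
  "iuknmi" → prefix "iuknm" already present; 1 new (i)
  "dfcxlpdgqk" → prefix "dfcx" already present; 6 new (l, p, d, g, q, k)
  "dfcxmtcj" → prefix "dfcx" already present; 4 new (m, t, c, j)
  "iuknmy" → prefix "iuknm" already present; 1 new (y)
Total nodes = 7 + 4 + 3 + 3 + 8 + 6 + 5 + 4 + 6 + 5 + 4 + 0 + 3 + 3 + 3 + 7 + 1 + 6 + 4 + 1 = 83

83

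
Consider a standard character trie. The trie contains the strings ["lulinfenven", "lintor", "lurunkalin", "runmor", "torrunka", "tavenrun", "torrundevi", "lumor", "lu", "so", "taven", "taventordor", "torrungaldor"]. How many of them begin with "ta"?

3

Walk to "ta"; the words in its subtree are exactly those with that prefix.
Matches: "taven", "tavenrun", "taventordor"
Count: 3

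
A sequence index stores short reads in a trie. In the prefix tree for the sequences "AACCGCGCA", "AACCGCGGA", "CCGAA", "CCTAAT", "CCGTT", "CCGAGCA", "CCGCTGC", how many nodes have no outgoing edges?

7

A leaf is a node with no children — equivalently, the end of a word that is not a proper prefix of any other stored word.
Those words: "AACCGCGCA", "AACCGCGGA", "CCGAA", "CCGAGCA", "CCGCTGC", "CCGTT", "CCTAAT"
Leaf count: 7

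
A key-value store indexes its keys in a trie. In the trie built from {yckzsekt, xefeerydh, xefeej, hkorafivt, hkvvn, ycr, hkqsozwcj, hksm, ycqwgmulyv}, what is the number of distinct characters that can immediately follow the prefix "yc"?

The children of the "yc" node are the distinct next characters among strings starting with "yc".
Distinct next characters after "yc": k, q, r.
That node has 3 child edges.

3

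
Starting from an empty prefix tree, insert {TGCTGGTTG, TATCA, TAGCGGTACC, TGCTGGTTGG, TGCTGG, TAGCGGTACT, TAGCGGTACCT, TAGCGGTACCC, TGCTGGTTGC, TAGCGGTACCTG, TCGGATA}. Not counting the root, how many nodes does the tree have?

Count nodes per top-level branch (shared prefixes stored once):
  'T'-branch (TAGCGGTACC, TAGCGGTACCC, TAGCGGTACCT, TAGCGGTACCTG, TAGCGGTACT, TATCA, TCGGATA, TGCTGG, TGCTGGTTG, TGCTGGTTGC, TGCTGGTTGG): 33 nodes
Sum: 33

33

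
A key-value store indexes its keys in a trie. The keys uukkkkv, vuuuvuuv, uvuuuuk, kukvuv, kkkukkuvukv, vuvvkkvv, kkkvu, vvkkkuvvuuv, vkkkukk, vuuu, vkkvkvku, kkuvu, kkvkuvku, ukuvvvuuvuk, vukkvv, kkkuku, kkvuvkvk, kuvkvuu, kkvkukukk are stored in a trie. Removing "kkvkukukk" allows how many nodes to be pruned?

Walk "kkvkukukk" from the leaf back toward the root, removing each node that no remaining word uses.
The suffix "kukk" (4 nodes) is used only by "kkvkukukk"; the node for "kkvku" still has the child "v", so pruning stops there.
Nodes removed: 4

4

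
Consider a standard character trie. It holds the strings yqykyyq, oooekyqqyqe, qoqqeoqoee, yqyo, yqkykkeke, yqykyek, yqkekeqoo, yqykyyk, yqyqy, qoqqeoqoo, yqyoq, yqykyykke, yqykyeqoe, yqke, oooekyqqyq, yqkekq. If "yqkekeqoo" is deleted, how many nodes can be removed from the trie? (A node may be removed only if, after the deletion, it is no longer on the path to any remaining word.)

After clearing the end-marker at "yqkekeqoo", prune upward until reaching a node still needed by another word.
The suffix "eqoo" (4 nodes) is used only by "yqkekeqoo"; the node for "yqkek" still has the child "q", so pruning stops there.
Nodes removed: 4

4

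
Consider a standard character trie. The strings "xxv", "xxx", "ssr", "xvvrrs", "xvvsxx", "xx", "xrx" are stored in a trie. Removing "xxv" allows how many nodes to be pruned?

A node on "xxv"'s path can go only if nothing else ends at it or branches off below it.
The suffix "v" (1 node) is used only by "xxv"; the node for "xx" still has the child "x", so pruning stops there.
Nodes removed: 1

1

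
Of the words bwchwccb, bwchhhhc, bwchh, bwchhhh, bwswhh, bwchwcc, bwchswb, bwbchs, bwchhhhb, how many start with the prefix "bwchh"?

4

Traverse to the node for "bwchh", then collect every word in that subtree.
Matches: "bwchh", "bwchhhh", "bwchhhhb", "bwchhhhc"
Count: 4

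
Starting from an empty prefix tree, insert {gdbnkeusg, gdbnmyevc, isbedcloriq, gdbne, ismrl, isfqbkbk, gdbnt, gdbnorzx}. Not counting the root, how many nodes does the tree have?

Trace insertions, counting only characters that open a new branch:
  "gdbnkeusg" → 9 new (g, d, b, n, k, e, u, s, g)
  "gdbnmyevc" → prefix "gdbn" already present; 5 new (m, y, e, v, c)
  "isbedcloriq" → 11 new (i, s, b, e, d, c, l, o, r, i, q)
  "gdbne" → prefix "gdbn" already present; 1 new (e)
  "ismrl" → prefix "is" already present; 3 new (m, r, l)
  "isfqbkbk" → prefix "is" already present; 6 new (f, q, b, k, b, k)
  "gdbnt" → prefix "gdbn" already present; 1 new (t)
  "gdbnorzx" → prefix "gdbn" already present; 4 new (o, r, z, x)
Total nodes = 9 + 5 + 11 + 1 + 3 + 6 + 1 + 4 = 40

40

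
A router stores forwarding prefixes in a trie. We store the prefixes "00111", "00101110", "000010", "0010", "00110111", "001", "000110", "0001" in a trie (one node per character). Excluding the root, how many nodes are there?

Count nodes per top-level branch (shared prefixes stored once):
  '0'-branch (000010, 0001, 000110, 001, 0010, 00101110, 00110111, 00111): 21 nodes
Sum: 21

21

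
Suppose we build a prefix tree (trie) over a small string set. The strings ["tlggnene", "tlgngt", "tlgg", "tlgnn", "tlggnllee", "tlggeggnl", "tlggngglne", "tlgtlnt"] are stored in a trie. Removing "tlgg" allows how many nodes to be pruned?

0

After clearing the end-marker at "tlgg", prune upward until reaching a node still needed by another word.
Every node on "tlgg" is still needed (e.g. by "tlggnene"), so nothing is freed.
Nodes removed: 0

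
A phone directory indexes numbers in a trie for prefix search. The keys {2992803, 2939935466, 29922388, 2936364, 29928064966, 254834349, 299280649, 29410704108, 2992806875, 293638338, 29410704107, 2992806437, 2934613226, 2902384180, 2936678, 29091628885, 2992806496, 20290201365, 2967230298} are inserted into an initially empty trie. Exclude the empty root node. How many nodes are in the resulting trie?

Insert word by word; a character creates a node only if that edge doesn't already exist:
  "2992803" → 7 new (2, 9, 9, 2, 8, 0, 3)
  "2939935466" → prefix "29" already present; 8 new (3, 9, 9, 3, 5, 4, 6, 6)
  "29922388" → prefix "2992" already present; 4 new (2, 3, 8, 8)
  "2936364" → prefix "293" already present; 4 new (6, 3, 6, 4)
  "29928064966" → prefix "299280" already present; 5 new (6, 4, 9, 6, 6)
  "254834349" → prefix "2" already present; 8 new (5, 4, 8, 3, 4, 3, 4, 9)
  "299280649" → prefix "299280649" already present; 0 new (none)
  "29410704108" → prefix "29" already present; 9 new (4, 1, 0, 7, 0, 4, 1, 0, 8)
  "2992806875" → prefix "2992806" already present; 3 new (8, 7, 5)
  "293638338" → prefix "29363" already present; 4 new (8, 3, 3, 8)
  "29410704107" → prefix "2941070410" already present; 1 new (7)
  "2992806437" → prefix "29928064" already present; 2 new (3, 7)
  "2934613226" → prefix "293" already present; 7 new (4, 6, 1, 3, 2, 2, 6)
  "2902384180" → prefix "29" already present; 8 new (0, 2, 3, 8, 4, 1, 8, 0)
  "2936678" → prefix "2936" already present; 3 new (6, 7, 8)
  "29091628885" → prefix "290" already present; 8 new (9, 1, 6, 2, 8, 8, 8, 5)
  "2992806496" → prefix "2992806496" already present; 0 new (none)
  "20290201365" → prefix "2" already present; 10 new (0, 2, 9, 0, 2, 0, 1, 3, 6, 5)
  "2967230298" → prefix "29" already present; 8 new (6, 7, 2, 3, 0, 2, 9, 8)
Total nodes = 7 + 8 + 4 + 4 + 5 + 8 + 0 + 9 + 3 + 4 + 1 + 2 + 7 + 8 + 3 + 8 + 0 + 10 + 8 = 99

99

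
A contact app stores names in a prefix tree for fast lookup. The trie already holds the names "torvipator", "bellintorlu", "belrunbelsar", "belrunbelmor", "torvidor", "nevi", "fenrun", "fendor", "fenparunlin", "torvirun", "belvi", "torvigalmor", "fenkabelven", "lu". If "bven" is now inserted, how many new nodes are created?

"b" is already a path in the trie; the remaining "ven" must be added.
Each of the 3 remaining characters creates one node.

3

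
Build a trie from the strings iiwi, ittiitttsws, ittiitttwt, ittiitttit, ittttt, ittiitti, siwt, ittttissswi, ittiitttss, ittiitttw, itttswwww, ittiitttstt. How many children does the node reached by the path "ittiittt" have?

Follow the path "ittiittt" to its node, then look at its outgoing edges.
Characters that immediately follow "ittiittt" among the stored strings: {i, s, w}.
That node has 3 child edges.

3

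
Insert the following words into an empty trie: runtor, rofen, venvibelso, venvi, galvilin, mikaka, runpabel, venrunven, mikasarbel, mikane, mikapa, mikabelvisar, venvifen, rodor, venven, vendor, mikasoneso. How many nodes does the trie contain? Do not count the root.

79

Count nodes per top-level branch (shared prefixes stored once):
  'g'-branch (galvilin): 8 nodes
  'm'-branch (mikabelvisar, mikaka, mikane, mikapa, mikasarbel, mikasoneso): 29 nodes
  'r'-branch (rodor, rofen, runpabel, runtor): 18 nodes
  'v'-branch (vendor, venrunven, venven, venvi, venvibelso, venvifen): 24 nodes
Sum: 79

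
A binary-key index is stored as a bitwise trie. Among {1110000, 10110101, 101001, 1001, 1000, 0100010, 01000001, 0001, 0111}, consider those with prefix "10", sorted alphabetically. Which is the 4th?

10110101

Words with prefix "10", in lexicographic order: "1000", "1001", "101001", "10110101"
Position 4: 10110101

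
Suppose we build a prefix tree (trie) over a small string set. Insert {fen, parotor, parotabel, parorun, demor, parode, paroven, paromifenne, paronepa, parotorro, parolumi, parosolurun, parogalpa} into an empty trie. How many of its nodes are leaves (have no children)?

12

Leaves are exactly the stored words that no other stored word extends.
Those words: "demor", "fen", "parode", "parogalpa", "parolumi", "paromifenne", "paronepa", "parorun", "parosolurun", "parotabel", "parotorro", "paroven"
Leaf count: 12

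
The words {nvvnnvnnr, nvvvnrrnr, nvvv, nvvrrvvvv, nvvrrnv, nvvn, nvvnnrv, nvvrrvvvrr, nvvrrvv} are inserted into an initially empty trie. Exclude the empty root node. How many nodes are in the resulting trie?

27

Count nodes per top-level branch (shared prefixes stored once):
  'n'-branch (nvvn, nvvnnrv, nvvnnvnnr, nvvrrnv, nvvrrvv, nvvrrvvvrr, nvvrrvvvv, nvvv, nvvvnrrnr): 27 nodes
Sum: 27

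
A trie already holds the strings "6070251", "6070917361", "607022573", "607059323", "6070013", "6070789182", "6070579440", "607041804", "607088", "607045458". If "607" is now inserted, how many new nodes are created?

0

Every character of "607" already lies on an existing path (it is a prefix of some stored word).
No new nodes are needed: 0.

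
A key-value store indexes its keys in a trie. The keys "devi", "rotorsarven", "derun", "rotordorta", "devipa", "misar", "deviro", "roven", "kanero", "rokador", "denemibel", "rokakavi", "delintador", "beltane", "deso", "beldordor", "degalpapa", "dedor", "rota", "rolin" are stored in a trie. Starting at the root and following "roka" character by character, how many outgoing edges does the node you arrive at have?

Follow the path "roka" to its node, then look at its outgoing edges.
Distinct next characters after "roka": d, k.
That node has 2 child edges.

2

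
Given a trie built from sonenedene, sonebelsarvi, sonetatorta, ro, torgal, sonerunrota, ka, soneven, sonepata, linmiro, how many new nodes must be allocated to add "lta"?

2

"l" is already a path in the trie; the remaining "ta" must be added.
Each of the 2 remaining characters creates one node.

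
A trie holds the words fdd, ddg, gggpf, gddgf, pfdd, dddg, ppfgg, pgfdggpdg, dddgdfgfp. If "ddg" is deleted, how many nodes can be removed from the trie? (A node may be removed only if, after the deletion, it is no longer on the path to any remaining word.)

1

Walk "ddg" from the leaf back toward the root, removing each node that no remaining word uses.
The suffix "g" (1 node) is used only by "ddg"; the node for "dd" still has the child "d", so pruning stops there.
Nodes removed: 1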